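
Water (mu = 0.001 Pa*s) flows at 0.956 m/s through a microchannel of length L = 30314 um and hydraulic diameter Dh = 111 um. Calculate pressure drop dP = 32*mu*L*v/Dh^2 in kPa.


Step 1: Convert to SI: L = 30314e-6 m, Dh = 111e-6 m
Step 2: dP = 32 * 0.001 * 30314e-6 * 0.956 / (111e-6)^2
Step 3: dP = 75267.10 Pa
Step 4: Convert to kPa: dP = 75.27 kPa


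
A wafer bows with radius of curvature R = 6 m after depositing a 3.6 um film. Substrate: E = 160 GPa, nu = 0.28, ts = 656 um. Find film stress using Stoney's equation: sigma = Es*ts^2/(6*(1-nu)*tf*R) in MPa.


Step 1: Compute numerator: Es * ts^2 = 160 * 656^2 = 68853760 (GPa*um^2)
Step 2: Compute denominator (R in um): 6*(1-nu)*tf*R = 6*0.72*3.6*6e6 = 93312000.0 (um^2)
Step 3: sigma (GPa) = 68853760 / 93312000.0 = 7.37888e-01 GPa
Step 4: Convert to MPa (x1000): sigma = 737.9 MPa


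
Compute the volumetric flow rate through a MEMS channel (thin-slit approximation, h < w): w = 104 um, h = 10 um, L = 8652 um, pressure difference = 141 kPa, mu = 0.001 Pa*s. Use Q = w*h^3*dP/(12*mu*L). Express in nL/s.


Step 1: Convert all dimensions to SI (meters).
w = 104e-6 m, h = 10e-6 m, L = 8652e-6 m, dP = 141e3 Pa
Step 2: Q = w * h^3 * dP / (12 * mu * L)
Q = 104e-6 * (10e-6)^3 * 141e3 / (12 * 0.001 * 8652e-6) = 1.4123902e-10 m^3/s
Step 3: Convert Q from m^3/s to nL/s (1 m^3 = 1e12 nL, so multiply by 1e12).
Q = 141.239 nL/s


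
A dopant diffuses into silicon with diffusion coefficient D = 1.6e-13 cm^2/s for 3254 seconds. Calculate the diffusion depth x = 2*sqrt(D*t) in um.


Step 1: Compute D*t = 1.6e-13 * 3254 = 5.2064e-10 cm^2
Step 2: sqrt(D*t) = 2.2818e-05 cm
Step 3: x = 2 * 2.2818e-05 cm = 4.5636e-05 cm
Step 4: Convert to um (1 cm = 1e4 um): x = 0.456 um


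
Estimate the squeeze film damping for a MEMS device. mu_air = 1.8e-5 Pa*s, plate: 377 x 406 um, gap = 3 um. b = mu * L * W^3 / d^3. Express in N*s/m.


Step 1: Convert to SI.
L = 377e-6 m, W = 406e-6 m, d = 3e-6 m
Step 2: W^3 = (406e-6)^3 = 6.69e-11 m^3
Step 3: d^3 = (3e-6)^3 = 2.70e-17 m^3
Step 4: b = 1.8e-5 * 377e-6 * 6.69e-11 / 2.70e-17
b = 1.68e-02 N*s/m


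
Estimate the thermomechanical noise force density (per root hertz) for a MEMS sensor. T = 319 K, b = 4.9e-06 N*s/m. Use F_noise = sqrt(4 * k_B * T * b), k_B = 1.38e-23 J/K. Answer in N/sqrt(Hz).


Step 1: Compute 4 * k_B * T * b
= 4 * 1.38e-23 * 319 * 4.9e-06
= 8.6283e-26 N^2/Hz
Step 2: F_noise = sqrt(8.6283e-26)
F_noise = 2.94e-13 N/sqrt(Hz)


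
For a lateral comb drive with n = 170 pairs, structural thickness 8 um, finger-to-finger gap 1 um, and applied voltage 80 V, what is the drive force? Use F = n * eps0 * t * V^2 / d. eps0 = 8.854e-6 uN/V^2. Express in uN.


Step 1: Parameters: n=170, eps0=8.854e-6 uN/V^2, t=8 um, V=80 V, d=1 um
Step 2: V^2 = 6400
Step 3: F = 170 * 8.854e-6 * 8 * 6400 / 1
F = 77.065 uN


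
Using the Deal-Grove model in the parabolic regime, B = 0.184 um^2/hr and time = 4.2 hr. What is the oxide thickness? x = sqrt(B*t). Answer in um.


Step 1: Compute B*t = 0.184 * 4.2 = 0.7728
Step 2: x = sqrt(0.7728)
x = 0.879 um


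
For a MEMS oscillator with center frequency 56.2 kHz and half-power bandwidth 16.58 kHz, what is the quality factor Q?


Step 1: Q = f0 / bandwidth
Step 2: Q = 56.2 / 16.58
Q = 3.4


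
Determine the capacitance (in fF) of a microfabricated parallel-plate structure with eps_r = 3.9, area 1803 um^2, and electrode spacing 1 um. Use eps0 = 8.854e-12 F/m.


Step 1: Convert area to m^2: A = 1803e-12 m^2
Step 2: Convert gap to m: d = 1e-6 m
Step 3: C = eps0 * eps_r * A / d
C = 8.854e-12 * 3.9 * 1803e-12 / 1e-6
Step 4: Convert to fF (multiply by 1e15).
C = 62.26 fF


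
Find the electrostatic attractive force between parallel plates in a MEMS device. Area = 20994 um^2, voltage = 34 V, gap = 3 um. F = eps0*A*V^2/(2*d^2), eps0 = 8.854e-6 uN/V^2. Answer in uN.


Step 1: Identify parameters.
eps0 = 8.854e-6 uN/V^2, A = 20994 um^2, V = 34 V, d = 3 um
Step 2: Compute V^2 = 34^2 = 1156
Step 3: Compute d^2 = 3^2 = 9
Step 4: F = 0.5 * 8.854e-6 * 20994 * 1156 / 9
F = 11.938 uN


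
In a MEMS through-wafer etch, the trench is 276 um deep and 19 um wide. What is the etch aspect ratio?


Step 1: AR = depth / width
Step 2: AR = 276 / 19
AR = 14.5


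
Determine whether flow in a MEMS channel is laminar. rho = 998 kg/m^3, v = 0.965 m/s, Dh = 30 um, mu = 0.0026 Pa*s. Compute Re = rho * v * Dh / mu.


Step 1: Convert Dh to meters: Dh = 30e-6 m
Step 2: Re = rho * v * Dh / mu
Re = 998 * 0.965 * 30e-6 / 0.0026
Re = 11.112
Since Re = 11.112 is below ~2300, the flow is laminar.


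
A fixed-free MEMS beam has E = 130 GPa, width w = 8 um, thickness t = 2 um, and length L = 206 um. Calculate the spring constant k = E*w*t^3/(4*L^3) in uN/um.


Step 1: Convert E to consistent units (1 GPa = 1000 uN/um^2).
E = 130 GPa = 130000 uN/um^2
Step 2: Compute t^3 = 2^3 = 8
Step 3: Compute L^3 = 206^3 = 8741816
Step 4: k = 130000 * 8 * 8 / (4 * 8741816)
k = 0.2379 uN/um


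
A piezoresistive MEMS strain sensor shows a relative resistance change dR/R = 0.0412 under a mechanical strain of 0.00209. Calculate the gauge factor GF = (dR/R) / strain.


Step 1: Identify values.
dR/R = 0.0412, strain = 0.00209
Step 2: GF = (dR/R) / strain = 0.0412 / 0.00209
GF = 19.7


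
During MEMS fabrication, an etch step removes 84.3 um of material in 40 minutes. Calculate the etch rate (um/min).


Step 1: Etch rate = depth / time
Step 2: rate = 84.3 / 40
rate = 2.108 um/min


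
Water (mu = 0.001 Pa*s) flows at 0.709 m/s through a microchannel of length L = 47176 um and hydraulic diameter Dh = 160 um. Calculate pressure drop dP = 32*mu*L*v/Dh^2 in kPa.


Step 1: Convert to SI: L = 47176e-6 m, Dh = 160e-6 m
Step 2: dP = 32 * 0.001 * 47176e-6 * 0.709 / (160e-6)^2
Step 3: dP = 41809.73 Pa
Step 4: Convert to kPa: dP = 41.81 kPa


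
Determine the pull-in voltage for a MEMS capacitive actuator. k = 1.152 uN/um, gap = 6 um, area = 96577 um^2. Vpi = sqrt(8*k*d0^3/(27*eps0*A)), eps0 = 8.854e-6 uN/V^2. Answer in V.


Step 1: Compute numerator: 8 * k * d0^3 = 8 * 1.152 * 6^3 = 1990.656
Step 2: Compute denominator: 27 * eps0 * A = 27 * 8.854e-6 * 96577 = 23.087504
Step 3: Vpi = sqrt(1990.656 / 23.087504)
Vpi = 9.29 V


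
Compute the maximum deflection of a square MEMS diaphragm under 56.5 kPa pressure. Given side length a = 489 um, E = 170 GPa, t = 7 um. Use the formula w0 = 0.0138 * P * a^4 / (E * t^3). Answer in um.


Step 1: Convert pressure to compatible units (E is in GPa, so P in GPa).
P = 56.5 kPa = 56.5e-6 GPa
Step 2: Compute numerator: 0.0138 * P * a^4.
a^4 = 489^4 = 57178852641
numerator = 0.0138 * 56.5e-6 * 57178852641 = 4.45824e+04
Step 3: Compute denominator: E * t^3 = 170 * 7^3 = 58310
Step 4: w0 = numerator / denominator = 4.45824e+04 / 58310 = 0.7646 um


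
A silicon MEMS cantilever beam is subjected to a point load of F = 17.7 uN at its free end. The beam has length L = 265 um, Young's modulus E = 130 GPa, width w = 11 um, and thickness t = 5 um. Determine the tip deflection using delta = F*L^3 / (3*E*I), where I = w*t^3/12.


Step 1: Calculate the second moment of area.
I = w * t^3 / 12 = 11 * 5^3 / 12 = 114.5833 um^4
Step 2: Convert E to consistent units (1 GPa = 1000 uN/um^2).
E = 130 GPa = 130000 uN/um^2
Step 3: Calculate tip deflection.
delta = F * L^3 / (3 * E * I)
delta = 17.7 * 265^3 / (3 * 130000 * 114.5833)
delta = 7.371 um


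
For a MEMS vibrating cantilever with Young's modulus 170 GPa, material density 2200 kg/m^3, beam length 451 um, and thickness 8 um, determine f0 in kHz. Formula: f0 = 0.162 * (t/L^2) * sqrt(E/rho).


Step 1: Convert units to SI.
t_SI = 8e-6 m, L_SI = 451e-6 m
Step 2: Calculate sqrt(E/rho).
sqrt(170e9 / 2200) = 8790.49 m/s
Step 3: Compute f0.
f0 = 0.162 * 8e-6 / (451e-6)^2 * 8790.49 = 56009.9 Hz = 56.01 kHz


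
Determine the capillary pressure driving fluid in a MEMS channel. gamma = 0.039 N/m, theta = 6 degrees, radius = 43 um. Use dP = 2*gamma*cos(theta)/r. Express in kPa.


Step 1: cos(6 deg) = 0.9945
Step 2: Convert r to m: r = 43e-6 m
Step 3: dP = 2 * 0.039 * 0.9945 / 43e-6 = 1804.0 Pa
Step 4: Convert Pa to kPa (divide by 1000).
dP = 1.8 kPa


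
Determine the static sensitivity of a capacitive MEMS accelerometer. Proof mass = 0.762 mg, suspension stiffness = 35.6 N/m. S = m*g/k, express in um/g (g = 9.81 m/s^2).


Step 1: Convert mass: m = 0.762 mg = 7.62e-07 kg
Step 2: S = m * g / k = 7.62e-07 * 9.81 / 35.6
Step 3: S = 2.10e-07 m/g
Step 4: Convert to um/g: S = 0.21 um/g


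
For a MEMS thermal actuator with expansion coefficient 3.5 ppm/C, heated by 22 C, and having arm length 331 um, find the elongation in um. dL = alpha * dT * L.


Step 1: Convert CTE: alpha = 3.5 ppm/C = 3.5e-6 /C
Step 2: dL = 3.5e-6 * 22 * 331
dL = 0.0255 um


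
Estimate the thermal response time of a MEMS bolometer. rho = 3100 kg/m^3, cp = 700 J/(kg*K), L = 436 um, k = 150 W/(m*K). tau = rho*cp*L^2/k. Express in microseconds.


Step 1: Convert L to m: L = 436e-6 m
Step 2: L^2 = (436e-6)^2 = 1.90096e-07 m^2
Step 3: tau = 3100 * 700 * 1.90096e-07 / 150 = 2.75005547e-03 s
Step 4: Convert to microseconds (multiply by 1e6).
tau = 2750.055 us


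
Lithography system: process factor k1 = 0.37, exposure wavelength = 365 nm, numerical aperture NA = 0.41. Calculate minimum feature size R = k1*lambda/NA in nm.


Step 1: Identify values: k1 = 0.37, lambda = 365 nm, NA = 0.41
Step 2: R = k1 * lambda / NA
R = 0.37 * 365 / 0.41
R = 329.4 nm


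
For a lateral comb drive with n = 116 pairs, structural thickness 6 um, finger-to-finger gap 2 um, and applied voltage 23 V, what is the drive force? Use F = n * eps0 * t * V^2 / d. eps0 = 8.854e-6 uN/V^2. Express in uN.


Step 1: Parameters: n=116, eps0=8.854e-6 uN/V^2, t=6 um, V=23 V, d=2 um
Step 2: V^2 = 529
Step 3: F = 116 * 8.854e-6 * 6 * 529 / 2
F = 1.63 uN


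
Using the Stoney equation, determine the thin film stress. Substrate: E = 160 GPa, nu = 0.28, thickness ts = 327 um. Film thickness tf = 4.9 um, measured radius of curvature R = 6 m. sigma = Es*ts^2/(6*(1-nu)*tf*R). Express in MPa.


Step 1: Compute numerator: Es * ts^2 = 160 * 327^2 = 17108640 (GPa*um^2)
Step 2: Compute denominator (R in um): 6*(1-nu)*tf*R = 6*0.72*4.9*6e6 = 127008000.0 (um^2)
Step 3: sigma (GPa) = 17108640 / 127008000.0 = 1.34705e-01 GPa
Step 4: Convert to MPa (x1000): sigma = 134.7 MPa


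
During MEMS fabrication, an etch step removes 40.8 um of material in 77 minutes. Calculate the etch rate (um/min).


Step 1: Etch rate = depth / time
Step 2: rate = 40.8 / 77
rate = 0.53 um/min


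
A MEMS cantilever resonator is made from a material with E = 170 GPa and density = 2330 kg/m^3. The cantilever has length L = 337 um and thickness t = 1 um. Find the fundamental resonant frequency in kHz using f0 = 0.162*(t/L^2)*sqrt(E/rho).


Step 1: Convert units to SI.
t_SI = 1e-6 m, L_SI = 337e-6 m
Step 2: Calculate sqrt(E/rho).
sqrt(170e9 / 2330) = 8541.74 m/s
Step 3: Compute f0.
f0 = 0.162 * 1e-6 / (337e-6)^2 * 8541.74 = 12184.3 Hz = 12.18 kHz


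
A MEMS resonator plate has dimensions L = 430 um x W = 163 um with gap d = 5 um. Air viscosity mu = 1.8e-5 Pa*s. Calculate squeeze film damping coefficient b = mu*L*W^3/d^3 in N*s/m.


Step 1: Convert to SI.
L = 430e-6 m, W = 163e-6 m, d = 5e-6 m
Step 2: W^3 = (163e-6)^3 = 4.33e-12 m^3
Step 3: d^3 = (5e-6)^3 = 1.25e-16 m^3
Step 4: b = 1.8e-5 * 430e-6 * 4.33e-12 / 1.25e-16
b = 2.68e-04 N*s/m


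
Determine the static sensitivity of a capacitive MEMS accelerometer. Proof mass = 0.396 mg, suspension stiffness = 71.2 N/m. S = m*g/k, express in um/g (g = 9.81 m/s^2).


Step 1: Convert mass: m = 0.396 mg = 3.96e-07 kg
Step 2: S = m * g / k = 3.96e-07 * 9.81 / 71.2
Step 3: S = 5.46e-08 m/g
Step 4: Convert to um/g: S = 0.055 um/g


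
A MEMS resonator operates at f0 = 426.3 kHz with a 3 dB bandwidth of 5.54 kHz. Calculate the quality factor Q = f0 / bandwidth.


Step 1: Q = f0 / bandwidth
Step 2: Q = 426.3 / 5.54
Q = 76.9


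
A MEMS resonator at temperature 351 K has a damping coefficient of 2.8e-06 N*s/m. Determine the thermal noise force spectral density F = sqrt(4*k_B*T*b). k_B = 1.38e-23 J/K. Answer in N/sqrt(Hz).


Step 1: Compute 4 * k_B * T * b
= 4 * 1.38e-23 * 351 * 2.8e-06
= 5.4251e-26 N^2/Hz
Step 2: F_noise = sqrt(5.4251e-26)
F_noise = 2.33e-13 N/sqrt(Hz)


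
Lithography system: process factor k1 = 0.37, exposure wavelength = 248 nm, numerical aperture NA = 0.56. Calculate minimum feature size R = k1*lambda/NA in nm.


Step 1: Identify values: k1 = 0.37, lambda = 248 nm, NA = 0.56
Step 2: R = k1 * lambda / NA
R = 0.37 * 248 / 0.56
R = 163.9 nm


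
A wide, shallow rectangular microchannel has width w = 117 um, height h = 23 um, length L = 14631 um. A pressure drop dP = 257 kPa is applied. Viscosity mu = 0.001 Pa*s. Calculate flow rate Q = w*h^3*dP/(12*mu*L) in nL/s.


Step 1: Convert all dimensions to SI (meters).
w = 117e-6 m, h = 23e-6 m, L = 14631e-6 m, dP = 257e3 Pa
Step 2: Q = w * h^3 * dP / (12 * mu * L)
Q = 117e-6 * (23e-6)^3 * 257e3 / (12 * 0.001 * 14631e-6) = 2.08375779e-09 m^3/s
Step 3: Convert Q from m^3/s to nL/s (1 m^3 = 1e12 nL, so multiply by 1e12).
Q = 2083.758 nL/s


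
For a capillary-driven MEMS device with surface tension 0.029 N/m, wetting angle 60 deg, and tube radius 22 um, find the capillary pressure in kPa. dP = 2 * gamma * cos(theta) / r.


Step 1: cos(60 deg) = 0.5
Step 2: Convert r to m: r = 22e-6 m
Step 3: dP = 2 * 0.029 * 0.5 / 22e-6 = 1318.2 Pa
Step 4: Convert Pa to kPa (divide by 1000).
dP = 1.32 kPa


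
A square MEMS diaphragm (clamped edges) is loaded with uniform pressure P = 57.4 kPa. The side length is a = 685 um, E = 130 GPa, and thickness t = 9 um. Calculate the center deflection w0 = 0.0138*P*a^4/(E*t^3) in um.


Step 1: Convert pressure to compatible units (E is in GPa, so P in GPa).
P = 57.4 kPa = 57.4e-6 GPa
Step 2: Compute numerator: 0.0138 * P * a^4.
a^4 = 685^4 = 220172100625
numerator = 0.0138 * 57.4e-6 * 220172100625 = 1.744027e+05
Step 3: Compute denominator: E * t^3 = 130 * 9^3 = 94770
Step 4: w0 = numerator / denominator = 1.744027e+05 / 94770 = 1.8403 um


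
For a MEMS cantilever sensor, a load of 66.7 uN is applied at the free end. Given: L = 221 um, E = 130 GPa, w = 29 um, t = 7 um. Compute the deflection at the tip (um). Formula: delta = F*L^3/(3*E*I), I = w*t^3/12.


Step 1: Calculate the second moment of area.
I = w * t^3 / 12 = 29 * 7^3 / 12 = 828.9167 um^4
Step 2: Convert E to consistent units (1 GPa = 1000 uN/um^2).
E = 130 GPa = 130000 uN/um^2
Step 3: Calculate tip deflection.
delta = F * L^3 / (3 * E * I)
delta = 66.7 * 221^3 / (3 * 130000 * 828.9167)
delta = 2.227 um


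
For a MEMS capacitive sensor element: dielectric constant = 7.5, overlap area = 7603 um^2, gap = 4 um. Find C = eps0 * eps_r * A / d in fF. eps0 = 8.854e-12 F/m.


Step 1: Convert area to m^2: A = 7603e-12 m^2
Step 2: Convert gap to m: d = 4e-6 m
Step 3: C = eps0 * eps_r * A / d
C = 8.854e-12 * 7.5 * 7603e-12 / 4e-6
Step 4: Convert to fF (multiply by 1e15).
C = 126.22 fF


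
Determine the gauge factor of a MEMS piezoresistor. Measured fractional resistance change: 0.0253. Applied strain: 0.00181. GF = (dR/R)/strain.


Step 1: Identify values.
dR/R = 0.0253, strain = 0.00181
Step 2: GF = (dR/R) / strain = 0.0253 / 0.00181
GF = 14.0


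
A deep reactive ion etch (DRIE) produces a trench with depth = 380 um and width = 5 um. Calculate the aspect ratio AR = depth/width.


Step 1: AR = depth / width
Step 2: AR = 380 / 5
AR = 76.0


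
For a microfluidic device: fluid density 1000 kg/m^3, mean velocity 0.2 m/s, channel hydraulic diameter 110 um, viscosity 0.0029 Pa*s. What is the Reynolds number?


Step 1: Convert Dh to meters: Dh = 110e-6 m
Step 2: Re = rho * v * Dh / mu
Re = 1000 * 0.2 * 110e-6 / 0.0029
Re = 7.586


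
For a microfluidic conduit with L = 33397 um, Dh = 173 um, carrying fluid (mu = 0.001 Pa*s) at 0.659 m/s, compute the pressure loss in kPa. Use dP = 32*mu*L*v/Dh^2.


Step 1: Convert to SI: L = 33397e-6 m, Dh = 173e-6 m
Step 2: dP = 32 * 0.001 * 33397e-6 * 0.659 / (173e-6)^2
Step 3: dP = 23531.56 Pa
Step 4: Convert to kPa: dP = 23.53 kPa


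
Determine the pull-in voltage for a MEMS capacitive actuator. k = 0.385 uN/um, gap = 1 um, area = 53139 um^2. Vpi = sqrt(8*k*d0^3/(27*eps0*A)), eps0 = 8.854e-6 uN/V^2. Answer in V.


Step 1: Compute numerator: 8 * k * d0^3 = 8 * 0.385 * 1^3 = 3.08
Step 2: Compute denominator: 27 * eps0 * A = 27 * 8.854e-6 * 53139 = 12.703303
Step 3: Vpi = sqrt(3.08 / 12.703303)
Vpi = 0.49 V


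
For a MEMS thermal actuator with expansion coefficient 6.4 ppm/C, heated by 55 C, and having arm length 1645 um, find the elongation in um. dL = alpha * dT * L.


Step 1: Convert CTE: alpha = 6.4 ppm/C = 6.4e-6 /C
Step 2: dL = 6.4e-6 * 55 * 1645
dL = 0.579 um


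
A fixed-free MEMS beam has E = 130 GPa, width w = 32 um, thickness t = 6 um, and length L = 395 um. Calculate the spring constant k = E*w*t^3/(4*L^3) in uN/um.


Step 1: Convert E to consistent units (1 GPa = 1000 uN/um^2).
E = 130 GPa = 130000 uN/um^2
Step 2: Compute t^3 = 6^3 = 216
Step 3: Compute L^3 = 395^3 = 61629875
Step 4: k = 130000 * 32 * 216 / (4 * 61629875)
k = 3.645 uN/um


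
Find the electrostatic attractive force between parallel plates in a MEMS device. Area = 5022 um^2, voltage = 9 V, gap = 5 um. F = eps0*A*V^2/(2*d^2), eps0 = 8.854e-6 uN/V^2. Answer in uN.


Step 1: Identify parameters.
eps0 = 8.854e-6 uN/V^2, A = 5022 um^2, V = 9 V, d = 5 um
Step 2: Compute V^2 = 9^2 = 81
Step 3: Compute d^2 = 5^2 = 25
Step 4: F = 0.5 * 8.854e-6 * 5022 * 81 / 25
F = 0.072 uN


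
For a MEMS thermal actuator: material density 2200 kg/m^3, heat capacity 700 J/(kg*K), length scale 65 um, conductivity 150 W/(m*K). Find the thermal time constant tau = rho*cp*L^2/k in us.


Step 1: Convert L to m: L = 65e-6 m
Step 2: L^2 = (65e-6)^2 = 4.225e-09 m^2
Step 3: tau = 2200 * 700 * 4.225e-09 / 150 = 4.337667e-05 s
Step 4: Convert to microseconds (multiply by 1e6).
tau = 43.377 us


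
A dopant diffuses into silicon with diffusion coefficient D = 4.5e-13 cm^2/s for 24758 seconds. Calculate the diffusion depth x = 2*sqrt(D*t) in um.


Step 1: Compute D*t = 4.5e-13 * 24758 = 1.11411e-08 cm^2
Step 2: sqrt(D*t) = 1.05551e-04 cm
Step 3: x = 2 * 1.05551e-04 cm = 2.11102e-04 cm
Step 4: Convert to um (1 cm = 1e4 um): x = 2.111 um


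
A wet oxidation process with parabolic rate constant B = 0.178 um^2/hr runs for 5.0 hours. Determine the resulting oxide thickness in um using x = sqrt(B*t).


Step 1: Compute B*t = 0.178 * 5.0 = 0.89
Step 2: x = sqrt(0.89)
x = 0.943 um


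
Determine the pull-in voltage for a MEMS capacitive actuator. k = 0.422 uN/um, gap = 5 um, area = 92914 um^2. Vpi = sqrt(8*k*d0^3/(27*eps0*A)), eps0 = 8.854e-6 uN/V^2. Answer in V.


Step 1: Compute numerator: 8 * k * d0^3 = 8 * 0.422 * 5^3 = 422.0
Step 2: Compute denominator: 27 * eps0 * A = 27 * 8.854e-6 * 92914 = 22.211835
Step 3: Vpi = sqrt(422.0 / 22.211835)
Vpi = 4.36 V


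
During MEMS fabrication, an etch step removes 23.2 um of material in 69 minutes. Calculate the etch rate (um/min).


Step 1: Etch rate = depth / time
Step 2: rate = 23.2 / 69
rate = 0.336 um/min


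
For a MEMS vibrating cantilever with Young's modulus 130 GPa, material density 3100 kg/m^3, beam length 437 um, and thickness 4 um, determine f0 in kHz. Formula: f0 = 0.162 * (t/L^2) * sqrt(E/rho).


Step 1: Convert units to SI.
t_SI = 4e-6 m, L_SI = 437e-6 m
Step 2: Calculate sqrt(E/rho).
sqrt(130e9 / 3100) = 6475.76 m/s
Step 3: Compute f0.
f0 = 0.162 * 4e-6 / (437e-6)^2 * 6475.76 = 21973.7 Hz = 21.97 kHz


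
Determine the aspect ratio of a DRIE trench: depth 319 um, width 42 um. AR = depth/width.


Step 1: AR = depth / width
Step 2: AR = 319 / 42
AR = 7.6


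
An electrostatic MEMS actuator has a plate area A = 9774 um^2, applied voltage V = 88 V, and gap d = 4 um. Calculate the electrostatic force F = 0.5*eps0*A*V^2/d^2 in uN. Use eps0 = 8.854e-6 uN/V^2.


Step 1: Identify parameters.
eps0 = 8.854e-6 uN/V^2, A = 9774 um^2, V = 88 V, d = 4 um
Step 2: Compute V^2 = 88^2 = 7744
Step 3: Compute d^2 = 4^2 = 16
Step 4: F = 0.5 * 8.854e-6 * 9774 * 7744 / 16
F = 20.942 uN


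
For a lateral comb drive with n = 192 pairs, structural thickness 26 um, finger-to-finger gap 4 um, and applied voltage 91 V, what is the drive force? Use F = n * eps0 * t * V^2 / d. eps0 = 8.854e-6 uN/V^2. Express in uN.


Step 1: Parameters: n=192, eps0=8.854e-6 uN/V^2, t=26 um, V=91 V, d=4 um
Step 2: V^2 = 8281
Step 3: F = 192 * 8.854e-6 * 26 * 8281 / 4
F = 91.503 uN


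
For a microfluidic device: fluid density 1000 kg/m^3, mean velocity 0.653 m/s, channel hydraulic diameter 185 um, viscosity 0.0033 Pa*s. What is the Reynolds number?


Step 1: Convert Dh to meters: Dh = 185e-6 m
Step 2: Re = rho * v * Dh / mu
Re = 1000 * 0.653 * 185e-6 / 0.0033
Re = 36.608


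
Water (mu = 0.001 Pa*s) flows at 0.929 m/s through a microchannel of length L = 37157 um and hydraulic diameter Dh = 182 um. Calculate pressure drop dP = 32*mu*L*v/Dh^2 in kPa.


Step 1: Convert to SI: L = 37157e-6 m, Dh = 182e-6 m
Step 2: dP = 32 * 0.001 * 37157e-6 * 0.929 / (182e-6)^2
Step 3: dP = 33347.52 Pa
Step 4: Convert to kPa: dP = 33.35 kPa


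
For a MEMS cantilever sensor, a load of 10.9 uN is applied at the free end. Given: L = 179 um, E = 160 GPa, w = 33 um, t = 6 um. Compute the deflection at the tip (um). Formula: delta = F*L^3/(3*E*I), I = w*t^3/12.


Step 1: Calculate the second moment of area.
I = w * t^3 / 12 = 33 * 6^3 / 12 = 594.0 um^4
Step 2: Convert E to consistent units (1 GPa = 1000 uN/um^2).
E = 160 GPa = 160000 uN/um^2
Step 3: Calculate tip deflection.
delta = F * L^3 / (3 * E * I)
delta = 10.9 * 179^3 / (3 * 160000 * 594.0)
delta = 0.2193 um


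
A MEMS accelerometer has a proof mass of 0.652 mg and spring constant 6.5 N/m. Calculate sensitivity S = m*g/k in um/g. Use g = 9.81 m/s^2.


Step 1: Convert mass: m = 0.652 mg = 6.52e-07 kg
Step 2: S = m * g / k = 6.52e-07 * 9.81 / 6.5
Step 3: S = 9.84e-07 m/g
Step 4: Convert to um/g: S = 0.984 um/g


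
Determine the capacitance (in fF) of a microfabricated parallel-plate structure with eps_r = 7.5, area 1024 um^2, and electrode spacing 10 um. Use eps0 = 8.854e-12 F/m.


Step 1: Convert area to m^2: A = 1024e-12 m^2
Step 2: Convert gap to m: d = 10e-6 m
Step 3: C = eps0 * eps_r * A / d
C = 8.854e-12 * 7.5 * 1024e-12 / 10e-6
Step 4: Convert to fF (multiply by 1e15).
C = 6.8 fF


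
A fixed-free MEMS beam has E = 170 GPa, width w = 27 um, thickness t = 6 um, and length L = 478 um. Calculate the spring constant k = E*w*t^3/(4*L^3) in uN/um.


Step 1: Convert E to consistent units (1 GPa = 1000 uN/um^2).
E = 170 GPa = 170000 uN/um^2
Step 2: Compute t^3 = 6^3 = 216
Step 3: Compute L^3 = 478^3 = 109215352
Step 4: k = 170000 * 27 * 216 / (4 * 109215352)
k = 2.2695 uN/um


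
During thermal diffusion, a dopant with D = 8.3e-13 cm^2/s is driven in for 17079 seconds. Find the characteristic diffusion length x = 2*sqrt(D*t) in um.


Step 1: Compute D*t = 8.3e-13 * 17079 = 1.417557e-08 cm^2
Step 2: sqrt(D*t) = 1.19061e-04 cm
Step 3: x = 2 * 1.19061e-04 cm = 2.38122e-04 cm
Step 4: Convert to um (1 cm = 1e4 um): x = 2.381 um


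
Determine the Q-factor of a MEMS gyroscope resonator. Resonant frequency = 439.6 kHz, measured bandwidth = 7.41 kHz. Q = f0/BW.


Step 1: Q = f0 / bandwidth
Step 2: Q = 439.6 / 7.41
Q = 59.3


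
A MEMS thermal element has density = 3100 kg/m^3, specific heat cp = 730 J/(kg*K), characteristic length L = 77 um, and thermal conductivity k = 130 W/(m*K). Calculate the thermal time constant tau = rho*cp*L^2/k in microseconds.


Step 1: Convert L to m: L = 77e-6 m
Step 2: L^2 = (77e-6)^2 = 5.929e-09 m^2
Step 3: tau = 3100 * 730 * 5.929e-09 / 130 = 1.032102e-04 s
Step 4: Convert to microseconds (multiply by 1e6).
tau = 103.21 us


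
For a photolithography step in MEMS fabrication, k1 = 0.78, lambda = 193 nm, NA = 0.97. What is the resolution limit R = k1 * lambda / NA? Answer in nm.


Step 1: Identify values: k1 = 0.78, lambda = 193 nm, NA = 0.97
Step 2: R = k1 * lambda / NA
R = 0.78 * 193 / 0.97
R = 155.2 nm


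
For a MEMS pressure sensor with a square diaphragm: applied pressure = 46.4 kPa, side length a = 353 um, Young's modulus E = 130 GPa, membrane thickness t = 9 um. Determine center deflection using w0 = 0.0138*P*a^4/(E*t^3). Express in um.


Step 1: Convert pressure to compatible units (E is in GPa, so P in GPa).
P = 46.4 kPa = 46.4e-6 GPa
Step 2: Compute numerator: 0.0138 * P * a^4.
a^4 = 353^4 = 15527402881
numerator = 0.0138 * 46.4e-6 * 15527402881 = 9.94251e+03
Step 3: Compute denominator: E * t^3 = 130 * 9^3 = 94770
Step 4: w0 = numerator / denominator = 9.94251e+03 / 94770 = 0.1049 um


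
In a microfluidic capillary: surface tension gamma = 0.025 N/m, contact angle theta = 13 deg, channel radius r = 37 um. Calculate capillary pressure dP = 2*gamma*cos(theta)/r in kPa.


Step 1: cos(13 deg) = 0.9744
Step 2: Convert r to m: r = 37e-6 m
Step 3: dP = 2 * 0.025 * 0.9744 / 37e-6 = 1316.8 Pa
Step 4: Convert Pa to kPa (divide by 1000).
dP = 1.32 kPa


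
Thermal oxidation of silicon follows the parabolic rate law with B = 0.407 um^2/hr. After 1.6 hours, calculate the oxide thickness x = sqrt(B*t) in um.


Step 1: Compute B*t = 0.407 * 1.6 = 0.6512
Step 2: x = sqrt(0.6512)
x = 0.807 um


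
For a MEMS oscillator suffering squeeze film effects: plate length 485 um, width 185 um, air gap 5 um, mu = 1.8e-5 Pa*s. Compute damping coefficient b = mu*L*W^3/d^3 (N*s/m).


Step 1: Convert to SI.
L = 485e-6 m, W = 185e-6 m, d = 5e-6 m
Step 2: W^3 = (185e-6)^3 = 6.33e-12 m^3
Step 3: d^3 = (5e-6)^3 = 1.25e-16 m^3
Step 4: b = 1.8e-5 * 485e-6 * 6.33e-12 / 1.25e-16
b = 4.42e-04 N*s/m


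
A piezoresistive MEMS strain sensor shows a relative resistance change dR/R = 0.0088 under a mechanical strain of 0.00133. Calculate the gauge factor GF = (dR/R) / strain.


Step 1: Identify values.
dR/R = 0.0088, strain = 0.00133
Step 2: GF = (dR/R) / strain = 0.0088 / 0.00133
GF = 6.6


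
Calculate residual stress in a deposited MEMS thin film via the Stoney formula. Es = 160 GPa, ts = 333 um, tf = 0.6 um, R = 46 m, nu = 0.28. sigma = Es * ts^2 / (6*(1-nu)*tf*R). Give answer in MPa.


Step 1: Compute numerator: Es * ts^2 = 160 * 333^2 = 17742240 (GPa*um^2)
Step 2: Compute denominator (R in um): 6*(1-nu)*tf*R = 6*0.72*0.6*46e6 = 119232000.0 (um^2)
Step 3: sigma (GPa) = 17742240 / 119232000.0 = 1.48804e-01 GPa
Step 4: Convert to MPa (x1000): sigma = 148.8 MPa


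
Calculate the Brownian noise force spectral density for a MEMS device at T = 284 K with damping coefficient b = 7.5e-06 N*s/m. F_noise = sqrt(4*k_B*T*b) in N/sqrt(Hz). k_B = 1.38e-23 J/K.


Step 1: Compute 4 * k_B * T * b
= 4 * 1.38e-23 * 284 * 7.5e-06
= 1.1758e-25 N^2/Hz
Step 2: F_noise = sqrt(1.1758e-25)
F_noise = 3.43e-13 N/sqrt(Hz)


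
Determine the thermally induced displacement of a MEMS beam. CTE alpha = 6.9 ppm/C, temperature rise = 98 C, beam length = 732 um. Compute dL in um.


Step 1: Convert CTE: alpha = 6.9 ppm/C = 6.9e-6 /C
Step 2: dL = 6.9e-6 * 98 * 732
dL = 0.495 um


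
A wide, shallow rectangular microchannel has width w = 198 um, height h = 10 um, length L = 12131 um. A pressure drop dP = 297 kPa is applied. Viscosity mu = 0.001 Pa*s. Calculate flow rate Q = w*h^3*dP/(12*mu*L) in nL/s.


Step 1: Convert all dimensions to SI (meters).
w = 198e-6 m, h = 10e-6 m, L = 12131e-6 m, dP = 297e3 Pa
Step 2: Q = w * h^3 * dP / (12 * mu * L)
Q = 198e-6 * (10e-6)^3 * 297e3 / (12 * 0.001 * 12131e-6) = 4.0396505e-10 m^3/s
Step 3: Convert Q from m^3/s to nL/s (1 m^3 = 1e12 nL, so multiply by 1e12).
Q = 403.965 nL/s


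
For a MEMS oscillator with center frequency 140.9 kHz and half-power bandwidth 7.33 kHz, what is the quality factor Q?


Step 1: Q = f0 / bandwidth
Step 2: Q = 140.9 / 7.33
Q = 19.2


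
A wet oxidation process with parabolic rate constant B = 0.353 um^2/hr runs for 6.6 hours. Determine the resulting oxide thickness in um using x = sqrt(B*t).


Step 1: Compute B*t = 0.353 * 6.6 = 2.3298
Step 2: x = sqrt(2.3298)
x = 1.526 um


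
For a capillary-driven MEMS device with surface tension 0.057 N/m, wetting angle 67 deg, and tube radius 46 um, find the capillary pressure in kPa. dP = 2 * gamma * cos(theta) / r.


Step 1: cos(67 deg) = 0.3907
Step 2: Convert r to m: r = 46e-6 m
Step 3: dP = 2 * 0.057 * 0.3907 / 46e-6 = 968.3 Pa
Step 4: Convert Pa to kPa (divide by 1000).
dP = 0.97 kPa


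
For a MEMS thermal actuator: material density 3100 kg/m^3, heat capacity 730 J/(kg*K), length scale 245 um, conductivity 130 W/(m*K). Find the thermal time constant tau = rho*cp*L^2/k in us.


Step 1: Convert L to m: L = 245e-6 m
Step 2: L^2 = (245e-6)^2 = 6.0025e-08 m^2
Step 3: tau = 3100 * 730 * 6.0025e-08 / 130 = 1.04489673e-03 s
Step 4: Convert to microseconds (multiply by 1e6).
tau = 1044.897 us


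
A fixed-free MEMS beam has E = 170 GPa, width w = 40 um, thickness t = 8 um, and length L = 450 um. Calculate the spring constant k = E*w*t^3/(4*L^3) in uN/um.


Step 1: Convert E to consistent units (1 GPa = 1000 uN/um^2).
E = 170 GPa = 170000 uN/um^2
Step 2: Compute t^3 = 8^3 = 512
Step 3: Compute L^3 = 450^3 = 91125000
Step 4: k = 170000 * 40 * 512 / (4 * 91125000)
k = 9.5517 uN/um


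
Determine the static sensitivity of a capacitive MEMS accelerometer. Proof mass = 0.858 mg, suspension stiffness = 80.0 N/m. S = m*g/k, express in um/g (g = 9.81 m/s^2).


Step 1: Convert mass: m = 0.858 mg = 8.58e-07 kg
Step 2: S = m * g / k = 8.58e-07 * 9.81 / 80.0
Step 3: S = 1.05e-07 m/g
Step 4: Convert to um/g: S = 0.105 um/g


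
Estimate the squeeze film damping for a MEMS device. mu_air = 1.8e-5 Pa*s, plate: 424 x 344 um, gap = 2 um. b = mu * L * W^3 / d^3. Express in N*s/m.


Step 1: Convert to SI.
L = 424e-6 m, W = 344e-6 m, d = 2e-6 m
Step 2: W^3 = (344e-6)^3 = 4.07e-11 m^3
Step 3: d^3 = (2e-6)^3 = 8.00e-18 m^3
Step 4: b = 1.8e-5 * 424e-6 * 4.07e-11 / 8.00e-18
b = 3.88e-02 N*s/m


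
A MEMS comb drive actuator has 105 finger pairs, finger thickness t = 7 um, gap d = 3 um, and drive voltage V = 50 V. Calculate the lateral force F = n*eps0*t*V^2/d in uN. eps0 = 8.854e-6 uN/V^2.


Step 1: Parameters: n=105, eps0=8.854e-6 uN/V^2, t=7 um, V=50 V, d=3 um
Step 2: V^2 = 2500
Step 3: F = 105 * 8.854e-6 * 7 * 2500 / 3
F = 5.423 uN


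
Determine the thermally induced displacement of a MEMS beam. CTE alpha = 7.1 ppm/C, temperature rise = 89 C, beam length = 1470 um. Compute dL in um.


Step 1: Convert CTE: alpha = 7.1 ppm/C = 7.1e-6 /C
Step 2: dL = 7.1e-6 * 89 * 1470
dL = 0.9289 um


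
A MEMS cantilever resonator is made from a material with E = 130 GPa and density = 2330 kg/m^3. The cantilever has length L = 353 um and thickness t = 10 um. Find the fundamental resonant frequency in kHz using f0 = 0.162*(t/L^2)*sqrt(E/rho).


Step 1: Convert units to SI.
t_SI = 10e-6 m, L_SI = 353e-6 m
Step 2: Calculate sqrt(E/rho).
sqrt(130e9 / 2330) = 7469.54 m/s
Step 3: Compute f0.
f0 = 0.162 * 10e-6 / (353e-6)^2 * 7469.54 = 97109.0 Hz = 97.11 kHz


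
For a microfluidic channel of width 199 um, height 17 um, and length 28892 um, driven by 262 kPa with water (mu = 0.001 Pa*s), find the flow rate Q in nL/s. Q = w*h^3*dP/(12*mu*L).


Step 1: Convert all dimensions to SI (meters).
w = 199e-6 m, h = 17e-6 m, L = 28892e-6 m, dP = 262e3 Pa
Step 2: Q = w * h^3 * dP / (12 * mu * L)
Q = 199e-6 * (17e-6)^3 * 262e3 / (12 * 0.001 * 28892e-6) = 7.3882619e-10 m^3/s
Step 3: Convert Q from m^3/s to nL/s (1 m^3 = 1e12 nL, so multiply by 1e12).
Q = 738.826 nL/s


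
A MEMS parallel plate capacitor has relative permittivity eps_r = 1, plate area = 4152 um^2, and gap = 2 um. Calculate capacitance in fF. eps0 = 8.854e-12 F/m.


Step 1: Convert area to m^2: A = 4152e-12 m^2
Step 2: Convert gap to m: d = 2e-6 m
Step 3: C = eps0 * eps_r * A / d
C = 8.854e-12 * 1 * 4152e-12 / 2e-6
Step 4: Convert to fF (multiply by 1e15).
C = 18.38 fF


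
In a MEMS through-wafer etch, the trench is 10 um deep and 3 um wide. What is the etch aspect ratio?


Step 1: AR = depth / width
Step 2: AR = 10 / 3
AR = 3.3


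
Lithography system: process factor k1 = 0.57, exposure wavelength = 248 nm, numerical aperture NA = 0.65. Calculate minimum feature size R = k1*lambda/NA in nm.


Step 1: Identify values: k1 = 0.57, lambda = 248 nm, NA = 0.65
Step 2: R = k1 * lambda / NA
R = 0.57 * 248 / 0.65
R = 217.5 nm


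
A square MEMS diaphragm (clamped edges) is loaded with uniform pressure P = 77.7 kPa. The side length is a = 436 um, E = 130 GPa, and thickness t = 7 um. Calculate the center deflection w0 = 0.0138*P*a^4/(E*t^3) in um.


Step 1: Convert pressure to compatible units (E is in GPa, so P in GPa).
P = 77.7 kPa = 77.7e-6 GPa
Step 2: Compute numerator: 0.0138 * P * a^4.
a^4 = 436^4 = 36136489216
numerator = 0.0138 * 77.7e-6 * 36136489216 = 3.8748e+04
Step 3: Compute denominator: E * t^3 = 130 * 7^3 = 44590
Step 4: w0 = numerator / denominator = 3.8748e+04 / 44590 = 0.869 um


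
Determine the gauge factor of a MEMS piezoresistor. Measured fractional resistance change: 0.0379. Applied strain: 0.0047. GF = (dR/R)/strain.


Step 1: Identify values.
dR/R = 0.0379, strain = 0.0047
Step 2: GF = (dR/R) / strain = 0.0379 / 0.0047
GF = 8.1


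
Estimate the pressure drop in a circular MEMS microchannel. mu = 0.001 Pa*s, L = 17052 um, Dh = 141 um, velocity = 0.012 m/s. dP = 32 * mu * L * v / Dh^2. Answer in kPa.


Step 1: Convert to SI: L = 17052e-6 m, Dh = 141e-6 m
Step 2: dP = 32 * 0.001 * 17052e-6 * 0.012 / (141e-6)^2
Step 3: dP = 329.36 Pa
Step 4: Convert to kPa: dP = 0.33 kPa


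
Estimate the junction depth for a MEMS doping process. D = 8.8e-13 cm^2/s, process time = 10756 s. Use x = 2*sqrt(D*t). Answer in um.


Step 1: Compute D*t = 8.8e-13 * 10756 = 9.46528e-09 cm^2
Step 2: sqrt(D*t) = 9.72897e-05 cm
Step 3: x = 2 * 9.72897e-05 cm = 1.945794e-04 cm
Step 4: Convert to um (1 cm = 1e4 um): x = 1.946 um


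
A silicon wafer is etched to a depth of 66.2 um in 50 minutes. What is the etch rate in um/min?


Step 1: Etch rate = depth / time
Step 2: rate = 66.2 / 50
rate = 1.324 um/min


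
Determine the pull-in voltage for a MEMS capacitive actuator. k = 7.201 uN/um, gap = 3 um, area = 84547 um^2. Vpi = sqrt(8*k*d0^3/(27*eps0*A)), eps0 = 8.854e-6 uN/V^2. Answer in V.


Step 1: Compute numerator: 8 * k * d0^3 = 8 * 7.201 * 3^3 = 1555.416
Step 2: Compute denominator: 27 * eps0 * A = 27 * 8.854e-6 * 84547 = 20.211637
Step 3: Vpi = sqrt(1555.416 / 20.211637)
Vpi = 8.77 V


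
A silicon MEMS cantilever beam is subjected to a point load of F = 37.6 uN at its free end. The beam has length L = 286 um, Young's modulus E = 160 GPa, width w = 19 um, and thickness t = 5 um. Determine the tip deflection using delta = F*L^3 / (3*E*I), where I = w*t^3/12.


Step 1: Calculate the second moment of area.
I = w * t^3 / 12 = 19 * 5^3 / 12 = 197.9167 um^4
Step 2: Convert E to consistent units (1 GPa = 1000 uN/um^2).
E = 160 GPa = 160000 uN/um^2
Step 3: Calculate tip deflection.
delta = F * L^3 / (3 * E * I)
delta = 37.6 * 286^3 / (3 * 160000 * 197.9167)
delta = 9.259 um


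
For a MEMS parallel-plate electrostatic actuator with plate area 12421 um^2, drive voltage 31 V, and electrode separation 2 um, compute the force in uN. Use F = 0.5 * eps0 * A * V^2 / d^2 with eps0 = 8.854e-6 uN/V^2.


Step 1: Identify parameters.
eps0 = 8.854e-6 uN/V^2, A = 12421 um^2, V = 31 V, d = 2 um
Step 2: Compute V^2 = 31^2 = 961
Step 3: Compute d^2 = 2^2 = 4
Step 4: F = 0.5 * 8.854e-6 * 12421 * 961 / 4
F = 13.211 uN


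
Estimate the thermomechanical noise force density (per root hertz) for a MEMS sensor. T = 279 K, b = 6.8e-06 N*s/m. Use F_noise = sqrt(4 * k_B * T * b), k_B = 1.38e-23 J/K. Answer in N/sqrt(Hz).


Step 1: Compute 4 * k_B * T * b
= 4 * 1.38e-23 * 279 * 6.8e-06
= 1.0473e-25 N^2/Hz
Step 2: F_noise = sqrt(1.0473e-25)
F_noise = 3.24e-13 N/sqrt(Hz)


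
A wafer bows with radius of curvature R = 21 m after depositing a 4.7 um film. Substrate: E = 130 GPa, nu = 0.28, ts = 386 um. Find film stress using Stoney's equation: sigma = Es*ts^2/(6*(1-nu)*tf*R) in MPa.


Step 1: Compute numerator: Es * ts^2 = 130 * 386^2 = 19369480 (GPa*um^2)
Step 2: Compute denominator (R in um): 6*(1-nu)*tf*R = 6*0.72*4.7*21e6 = 426384000.0 (um^2)
Step 3: sigma (GPa) = 19369480 / 426384000.0 = 4.5427e-02 GPa
Step 4: Convert to MPa (x1000): sigma = 45.4 MPa


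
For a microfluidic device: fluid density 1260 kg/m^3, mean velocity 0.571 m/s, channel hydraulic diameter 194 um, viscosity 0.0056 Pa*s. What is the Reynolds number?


Step 1: Convert Dh to meters: Dh = 194e-6 m
Step 2: Re = rho * v * Dh / mu
Re = 1260 * 0.571 * 194e-6 / 0.0056
Re = 24.924


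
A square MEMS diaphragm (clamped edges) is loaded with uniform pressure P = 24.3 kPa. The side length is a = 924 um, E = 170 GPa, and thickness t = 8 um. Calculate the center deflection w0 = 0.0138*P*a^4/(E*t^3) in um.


Step 1: Convert pressure to compatible units (E is in GPa, so P in GPa).
P = 24.3 kPa = 24.3e-6 GPa
Step 2: Compute numerator: 0.0138 * P * a^4.
a^4 = 924^4 = 728933458176
numerator = 0.0138 * 24.3e-6 * 728933458176 = 2.444405e+05
Step 3: Compute denominator: E * t^3 = 170 * 8^3 = 87040
Step 4: w0 = numerator / denominator = 2.444405e+05 / 87040 = 2.8084 um


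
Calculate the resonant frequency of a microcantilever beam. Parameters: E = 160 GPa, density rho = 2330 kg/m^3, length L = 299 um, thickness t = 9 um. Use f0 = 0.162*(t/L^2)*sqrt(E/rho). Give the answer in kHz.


Step 1: Convert units to SI.
t_SI = 9e-6 m, L_SI = 299e-6 m
Step 2: Calculate sqrt(E/rho).
sqrt(160e9 / 2330) = 8286.71 m/s
Step 3: Compute f0.
f0 = 0.162 * 9e-6 / (299e-6)^2 * 8286.71 = 135144.2 Hz = 135.14 kHz


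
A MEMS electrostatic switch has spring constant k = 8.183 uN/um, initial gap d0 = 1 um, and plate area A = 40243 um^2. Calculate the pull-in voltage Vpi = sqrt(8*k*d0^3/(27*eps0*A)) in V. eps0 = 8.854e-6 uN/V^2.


Step 1: Compute numerator: 8 * k * d0^3 = 8 * 8.183 * 1^3 = 65.464
Step 2: Compute denominator: 27 * eps0 * A = 27 * 8.854e-6 * 40243 = 9.620411
Step 3: Vpi = sqrt(65.464 / 9.620411)
Vpi = 2.61 V


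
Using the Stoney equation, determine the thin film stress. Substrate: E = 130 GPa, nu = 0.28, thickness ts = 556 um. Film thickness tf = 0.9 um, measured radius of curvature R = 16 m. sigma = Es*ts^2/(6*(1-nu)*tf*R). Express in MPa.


Step 1: Compute numerator: Es * ts^2 = 130 * 556^2 = 40187680 (GPa*um^2)
Step 2: Compute denominator (R in um): 6*(1-nu)*tf*R = 6*0.72*0.9*16e6 = 62208000.0 (um^2)
Step 3: sigma (GPa) = 40187680 / 62208000.0 = 6.46021e-01 GPa
Step 4: Convert to MPa (x1000): sigma = 646.0 MPa


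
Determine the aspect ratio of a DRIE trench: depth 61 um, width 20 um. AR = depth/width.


Step 1: AR = depth / width
Step 2: AR = 61 / 20
AR = 3.1


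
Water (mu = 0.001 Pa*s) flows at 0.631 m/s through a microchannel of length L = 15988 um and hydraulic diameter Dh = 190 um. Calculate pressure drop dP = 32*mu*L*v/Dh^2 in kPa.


Step 1: Convert to SI: L = 15988e-6 m, Dh = 190e-6 m
Step 2: dP = 32 * 0.001 * 15988e-6 * 0.631 / (190e-6)^2
Step 3: dP = 8942.65 Pa
Step 4: Convert to kPa: dP = 8.94 kPa


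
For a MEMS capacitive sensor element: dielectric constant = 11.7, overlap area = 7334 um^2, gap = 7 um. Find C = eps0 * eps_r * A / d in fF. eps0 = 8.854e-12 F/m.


Step 1: Convert area to m^2: A = 7334e-12 m^2
Step 2: Convert gap to m: d = 7e-6 m
Step 3: C = eps0 * eps_r * A / d
C = 8.854e-12 * 11.7 * 7334e-12 / 7e-6
Step 4: Convert to fF (multiply by 1e15).
C = 108.53 fF


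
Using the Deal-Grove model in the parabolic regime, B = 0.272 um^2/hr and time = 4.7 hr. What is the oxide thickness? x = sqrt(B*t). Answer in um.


Step 1: Compute B*t = 0.272 * 4.7 = 1.2784
Step 2: x = sqrt(1.2784)
x = 1.131 um


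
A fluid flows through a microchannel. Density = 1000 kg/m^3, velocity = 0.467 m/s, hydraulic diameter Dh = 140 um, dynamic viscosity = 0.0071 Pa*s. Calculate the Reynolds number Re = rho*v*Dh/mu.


Step 1: Convert Dh to meters: Dh = 140e-6 m
Step 2: Re = rho * v * Dh / mu
Re = 1000 * 0.467 * 140e-6 / 0.0071
Re = 9.208
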